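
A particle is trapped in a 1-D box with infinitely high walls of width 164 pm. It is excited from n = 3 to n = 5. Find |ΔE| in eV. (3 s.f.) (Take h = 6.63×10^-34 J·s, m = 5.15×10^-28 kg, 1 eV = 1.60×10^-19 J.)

|ΔE| = 0.397 eV

E_1 = h²/(8mL²) = 3.967×10^-21 J.
|ΔE| = |3² − 5²|·E_1 = 16·3.967×10^-21 J = 6.347×10^-20 J = 0.397 eV.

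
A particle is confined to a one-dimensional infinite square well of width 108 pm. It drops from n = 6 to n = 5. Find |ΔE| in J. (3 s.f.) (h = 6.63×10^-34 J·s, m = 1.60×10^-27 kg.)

|ΔE| = 3.24×10^-20 J

E_1 = h²/(8mL²) = 2.944×10^-21 J.
|ΔE| = |6² − 5²|·E_1 = 11·2.944×10^-21 J = 3.24×10^-20 J.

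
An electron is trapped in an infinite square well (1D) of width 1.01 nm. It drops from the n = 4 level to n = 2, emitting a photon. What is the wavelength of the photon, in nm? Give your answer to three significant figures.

E_1 = h²/(8m_eL²) = 5.906×10^-20 J, so ΔE = (4² − 2²)E_1 = 7.087×10^-19 J.
λ = hc/ΔE = (6.626×10^-34·2.998×10^8)/7.087×10^-19 = 2.80×10^-7 m = 280 nm.

λ = 280 nm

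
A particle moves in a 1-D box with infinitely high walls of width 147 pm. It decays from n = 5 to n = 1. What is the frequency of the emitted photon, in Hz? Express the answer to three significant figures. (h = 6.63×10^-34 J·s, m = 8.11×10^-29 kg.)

f = 1.13×10^15 Hz

E_1 = h²/(8mL²) = 3.135×10^-20 J and ΔE = (5² − 1²)E_1 = 7.524×10^-19 J.
f = ΔE/h = 7.524×10^-19/6.63×10^-34 = 1.13×10^15 Hz.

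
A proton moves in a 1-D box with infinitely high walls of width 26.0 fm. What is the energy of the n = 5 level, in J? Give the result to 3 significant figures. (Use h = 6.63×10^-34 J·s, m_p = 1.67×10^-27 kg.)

E_5 = 1.22×10^-12 J

For an infinite well E_n = n²h²/(8m_pL²), so E_1 = h²/(8m_pL²) = (6.63×10^-34)²/(8·1.67×10^-27·(2.60×10^-14 m)²) = 4.867×10^-14 J.
Then E_5 = 5²·E_1 = 25·4.867×10^-14 J = 1.22×10^-12 J.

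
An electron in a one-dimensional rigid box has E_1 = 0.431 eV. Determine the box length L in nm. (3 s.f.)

L = 0.934 nm

From E_n = n²h²/(8m_eL²), L = n·h/√(8m_eE_n).
E_1 = 0.431 eV = 6.905×10^-20 J, so L = 1·6.626×10^-34/√(8·9.109×10^-31·6.905×10^-20) = 9.34×10^-10 m = 0.934 nm.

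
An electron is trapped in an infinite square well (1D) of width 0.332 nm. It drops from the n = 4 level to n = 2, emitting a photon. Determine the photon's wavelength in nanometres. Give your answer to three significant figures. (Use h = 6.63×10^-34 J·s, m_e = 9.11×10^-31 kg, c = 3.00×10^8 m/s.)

E_1 = h²/(8m_eL²) = 5.472×10^-19 J, so ΔE = (4² − 2²)E_1 = 6.566×10^-18 J.
λ = hc/ΔE = (6.63×10^-34·3.00×10^8)/6.566×10^-18 = 3.03×10^-8 m = 30.3 nm.

λ = 30.3 nm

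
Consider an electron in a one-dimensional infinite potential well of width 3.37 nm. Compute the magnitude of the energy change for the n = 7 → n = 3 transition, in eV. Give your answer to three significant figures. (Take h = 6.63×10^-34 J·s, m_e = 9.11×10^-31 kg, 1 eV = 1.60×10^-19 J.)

|ΔE| = 1.33 eV

E_1 = h²/(8m_eL²) = 5.311×10^-21 J.
|ΔE| = |7² − 3²|·E_1 = 40·5.311×10^-21 J = 2.124×10^-19 J = 1.33 eV.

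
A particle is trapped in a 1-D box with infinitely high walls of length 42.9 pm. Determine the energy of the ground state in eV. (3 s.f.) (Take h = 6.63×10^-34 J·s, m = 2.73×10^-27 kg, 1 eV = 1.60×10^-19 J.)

E_1 = 0.0684 eV

For an infinite well E_n = n²h²/(8mL²), so E_1 = h²/(8mL²) = (6.63×10^-34)²/(8·2.73×10^-27·(4.29×10^-11 m)²) = 1.094×10^-20 J.
Converting, E_1 = 1.094×10^-20 J / (1.60×10^-19 J/eV) = 0.0684 eV.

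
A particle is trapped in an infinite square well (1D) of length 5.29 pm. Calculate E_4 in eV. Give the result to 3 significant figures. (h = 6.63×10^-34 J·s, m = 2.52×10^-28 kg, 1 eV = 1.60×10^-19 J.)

E_4 = 779 eV

For an infinite well E_n = n²h²/(8mL²), so E_1 = h²/(8mL²) = (6.63×10^-34)²/(8·2.52×10^-28·(5.29×10^-12 m)²) = 7.792×10^-18 J.
Then E_4 = 4²·E_1 = 16·7.792×10^-18 J = 1.247×10^-16 J.
Converting, E_4 = 1.247×10^-16 J / (1.60×10^-19 J/eV) = 779 eV.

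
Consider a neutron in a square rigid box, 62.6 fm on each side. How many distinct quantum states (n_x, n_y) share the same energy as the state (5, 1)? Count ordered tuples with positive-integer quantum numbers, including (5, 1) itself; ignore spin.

The level has n_x² + n_y² = 26. The ordered positive-integer solutions are (1, 5), (5, 1).
That gives 2 states.

degeneracy = 2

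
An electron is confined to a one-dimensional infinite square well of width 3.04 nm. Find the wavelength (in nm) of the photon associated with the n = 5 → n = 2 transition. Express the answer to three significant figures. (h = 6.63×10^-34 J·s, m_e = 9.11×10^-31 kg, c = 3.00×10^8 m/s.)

λ = 1.45×10^3 nm

E_1 = h²/(8m_eL²) = 6.526×10^-21 J, so ΔE = (5² − 2²)E_1 = 1.370×10^-19 J.
λ = hc/ΔE = (6.63×10^-34·3.00×10^8)/1.370×10^-19 = 1.45×10^-6 m = 1.45×10^3 nm.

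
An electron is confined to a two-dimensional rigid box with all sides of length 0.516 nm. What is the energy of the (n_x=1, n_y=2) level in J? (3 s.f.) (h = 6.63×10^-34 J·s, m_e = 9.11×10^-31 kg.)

For a 2D rectangular well E = (h²/8m_e)·Σ n_i²/L_i² = (6.63×10^-34)²/(8·9.11×10^-31) · [1²/(0.516 nm)² + 2²/(0.516 nm)²].
Evaluating gives E = 1.13×10^-18 J.

E = 1.13×10^-18 J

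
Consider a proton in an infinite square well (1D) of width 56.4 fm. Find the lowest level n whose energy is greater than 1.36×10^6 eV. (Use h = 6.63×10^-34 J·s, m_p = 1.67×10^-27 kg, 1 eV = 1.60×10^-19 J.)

E_1 = h²/(8m_pL²) = 1.034×10^-14 J = 6.462×10^4 eV.
Need n² > 1.36×10^6/6.462×10^4 = 21.05, i.e. n > 4.588.
The smallest integer satisfying this is n = 5.

n = 5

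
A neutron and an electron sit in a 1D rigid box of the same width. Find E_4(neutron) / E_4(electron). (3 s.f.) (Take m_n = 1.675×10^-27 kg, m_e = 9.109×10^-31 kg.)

5.44×10^-4

E_n ∝ 1/m at fixed n and L, so the ratio is m_e/m_n = 9.109×10^-31/1.675×10^-27 = 5.44×10^-4.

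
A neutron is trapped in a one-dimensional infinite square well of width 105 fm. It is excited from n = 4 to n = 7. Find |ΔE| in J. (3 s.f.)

E_1 = h²/(8m_nL²) = 2.972×10^-15 J.
|ΔE| = |4² − 7²|·E_1 = 33·2.972×10^-15 J = 9.81×10^-14 J.

|ΔE| = 9.81×10^-14 J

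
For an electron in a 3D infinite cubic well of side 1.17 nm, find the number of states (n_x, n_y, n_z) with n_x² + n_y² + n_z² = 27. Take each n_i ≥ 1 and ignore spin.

The level has n_x² + n_y² + n_z² = 27. The ordered positive-integer solutions are (1, 1, 5), (1, 5, 1), (3, 3, 3), (5, 1, 1).
That gives 4 states.

degeneracy = 4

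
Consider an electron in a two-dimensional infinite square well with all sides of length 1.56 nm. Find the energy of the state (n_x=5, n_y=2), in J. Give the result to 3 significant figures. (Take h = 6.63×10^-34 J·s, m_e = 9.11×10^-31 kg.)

E = 7.19×10^-19 J

For a 2D rectangular well E = (h²/8m_e)·Σ n_i²/L_i² = (6.63×10^-34)²/(8·9.11×10^-31) · [5²/(1.56 nm)² + 2²/(1.56 nm)²].
Evaluating gives E = 7.19×10^-19 J.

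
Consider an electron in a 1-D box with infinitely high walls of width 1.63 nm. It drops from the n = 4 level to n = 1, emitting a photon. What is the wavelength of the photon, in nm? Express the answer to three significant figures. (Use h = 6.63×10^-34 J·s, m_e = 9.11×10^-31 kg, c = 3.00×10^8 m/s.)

E_1 = h²/(8m_eL²) = 2.270×10^-20 J, so ΔE = (4² − 1²)E_1 = 3.405×10^-19 J.
λ = hc/ΔE = (6.63×10^-34·3.00×10^8)/3.405×10^-19 = 5.84×10^-7 m = 584 nm.

λ = 584 nm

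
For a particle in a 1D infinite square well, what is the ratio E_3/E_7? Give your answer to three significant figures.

E_n ∝ n², so E_3/E_7 = 3²/7² = 9/49 = 0.184.

0.184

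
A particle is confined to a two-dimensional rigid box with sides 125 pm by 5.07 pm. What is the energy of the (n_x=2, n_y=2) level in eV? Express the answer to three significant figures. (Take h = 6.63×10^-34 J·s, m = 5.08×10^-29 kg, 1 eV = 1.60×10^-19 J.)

E = 1.05×10^3 eV

For a 2D rectangular well E = (h²/8m)·Σ n_i²/L_i² = (6.63×10^-34)²/(8·5.08×10^-29) · [2²/(125 pm)² + 2²/(5.07 pm)²].
Evaluating gives E = 1.686×10^-16 J = 1.05×10^3 eV.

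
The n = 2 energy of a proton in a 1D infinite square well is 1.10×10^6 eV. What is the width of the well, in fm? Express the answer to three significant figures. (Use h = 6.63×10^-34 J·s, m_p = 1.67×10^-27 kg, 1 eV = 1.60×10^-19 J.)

L = 27.3 fm

From E_n = n²h²/(8m_pL²), L = n·h/√(8m_pE_n).
E_2 = 1.10×10^6 eV = 1.760×10^-13 J, so L = 2·6.63×10^-34/√(8·1.67×10^-27·1.760×10^-13) = 2.73×10^-14 m = 27.3 fm.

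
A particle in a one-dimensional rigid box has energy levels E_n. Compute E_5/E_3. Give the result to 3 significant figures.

E_n ∝ n², so E_5/E_3 = 5²/3² = 25/9 = 2.78.

2.78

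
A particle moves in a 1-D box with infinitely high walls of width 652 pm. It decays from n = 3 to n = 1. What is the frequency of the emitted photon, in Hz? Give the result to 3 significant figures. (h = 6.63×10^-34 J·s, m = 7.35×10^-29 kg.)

E_1 = h²/(8mL²) = 1.759×10^-21 J and ΔE = (3² − 1²)E_1 = 1.407×10^-20 J.
f = ΔE/h = 1.407×10^-20/6.63×10^-34 = 2.12×10^13 Hz.

f = 2.12×10^13 Hz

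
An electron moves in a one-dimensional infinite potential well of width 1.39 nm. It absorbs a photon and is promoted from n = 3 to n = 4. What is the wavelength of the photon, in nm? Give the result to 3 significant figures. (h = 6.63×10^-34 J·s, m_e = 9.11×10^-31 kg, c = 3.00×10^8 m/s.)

E_1 = h²/(8m_eL²) = 3.122×10^-20 J, so ΔE = (4² − 3²)E_1 = 2.185×10^-19 J.
λ = hc/ΔE = (6.63×10^-34·3.00×10^8)/2.185×10^-19 = 9.10×10^-7 m = 910 nm.

λ = 910 nm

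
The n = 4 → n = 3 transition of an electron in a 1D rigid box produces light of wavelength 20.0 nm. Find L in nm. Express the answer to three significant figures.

The photon carries ΔE = hc/λ = 6.626×10^-34·2.998×10^8/2.00×10^-8 m = 9.932×10^-18 J.
Since ΔE = (4² − 3²)E_1, E_1 = 1.419×10^-18 J, and L = h/√(8m_eE_1) = 2.06×10^-10 m = 0.206 nm.

L = 0.206 nm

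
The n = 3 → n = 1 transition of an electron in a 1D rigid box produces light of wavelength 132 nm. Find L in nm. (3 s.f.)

The photon carries ΔE = hc/λ = 6.626×10^-34·2.998×10^8/1.32×10^-7 m = 1.505×10^-18 J.
Since ΔE = (3² − 1²)E_1, E_1 = 1.881×10^-19 J, and L = h/√(8m_eE_1) = 5.66×10^-10 m = 0.566 nm.

L = 0.566 nm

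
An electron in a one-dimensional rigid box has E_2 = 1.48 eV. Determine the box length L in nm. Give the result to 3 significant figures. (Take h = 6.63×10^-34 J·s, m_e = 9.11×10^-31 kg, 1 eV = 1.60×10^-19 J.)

From E_n = n²h²/(8m_eL²), L = n·h/√(8m_eE_n).
E_2 = 1.48 eV = 2.368×10^-19 J, so L = 2·6.63×10^-34/√(8·9.11×10^-31·2.368×10^-19) = 1.01×10^-9 m = 1.01 nm.

L = 1.01 nm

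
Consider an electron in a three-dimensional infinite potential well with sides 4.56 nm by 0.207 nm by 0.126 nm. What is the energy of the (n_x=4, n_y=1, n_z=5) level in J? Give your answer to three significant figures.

E = 9.63×10^-17 J

For a 3D rectangular well E = (h²/8m_e)·Σ n_i²/L_i² = (6.626×10^-34)²/(8·9.109×10^-31) · [4²/(4.56 nm)² + 1²/(0.207 nm)² + 5²/(0.126 nm)²].
Evaluating gives E = 9.63×10^-17 J.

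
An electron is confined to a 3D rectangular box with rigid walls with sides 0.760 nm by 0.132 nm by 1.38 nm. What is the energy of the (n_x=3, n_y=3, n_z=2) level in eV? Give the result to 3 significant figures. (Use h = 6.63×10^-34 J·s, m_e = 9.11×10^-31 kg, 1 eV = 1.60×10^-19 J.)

E = 201 eV

For a 3D rectangular well E = (h²/8m_e)·Σ n_i²/L_i² = (6.63×10^-34)²/(8·9.11×10^-31) · [3²/(0.760 nm)² + 3²/(0.132 nm)² + 2²/(1.38 nm)²].
Evaluating gives E = 3.222×10^-17 J = 201 eV.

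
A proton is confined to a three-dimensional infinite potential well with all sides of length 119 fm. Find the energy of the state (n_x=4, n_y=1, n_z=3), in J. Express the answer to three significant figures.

For a 3D rectangular well E = (h²/8m_p)·Σ n_i²/L_i² = (6.626×10^-34)²/(8·1.673×10^-27) · [4²/(119 fm)² + 1²/(119 fm)² + 3²/(119 fm)²].
Evaluating gives E = 6.02×10^-14 J.

E = 6.02×10^-14 J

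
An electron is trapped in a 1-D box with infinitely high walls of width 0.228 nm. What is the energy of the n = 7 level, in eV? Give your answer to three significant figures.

For an infinite well E_n = n²h²/(8m_eL²), so E_1 = h²/(8m_eL²) = (6.626×10^-34)²/(8·9.109×10^-31·(2.28×10^-10 m)²) = 1.159×10^-18 J.
Then E_7 = 7²·E_1 = 49·1.159×10^-18 J = 5.679×10^-17 J.
Converting, E_7 = 5.679×10^-17 J / (1.602×10^-19 J/eV) = 354 eV.

E_7 = 354 eV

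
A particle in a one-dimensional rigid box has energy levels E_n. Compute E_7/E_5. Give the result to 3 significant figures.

1.96

E_n ∝ n², so E_7/E_5 = 7²/5² = 49/25 = 1.96.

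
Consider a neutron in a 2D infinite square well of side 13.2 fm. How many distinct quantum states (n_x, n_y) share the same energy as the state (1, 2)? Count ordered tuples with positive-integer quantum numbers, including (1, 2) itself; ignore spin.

degeneracy = 2

The level has n_x² + n_y² = 5. The ordered positive-integer solutions are (1, 2), (2, 1).
That gives 2 states.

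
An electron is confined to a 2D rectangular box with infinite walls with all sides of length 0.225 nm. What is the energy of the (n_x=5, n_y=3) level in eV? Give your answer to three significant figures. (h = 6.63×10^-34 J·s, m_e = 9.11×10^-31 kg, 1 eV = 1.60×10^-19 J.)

E = 253 eV

For a 2D rectangular well E = (h²/8m_e)·Σ n_i²/L_i² = (6.63×10^-34)²/(8·9.11×10^-31) · [5²/(0.225 nm)² + 3²/(0.225 nm)²].
Evaluating gives E = 4.051×10^-17 J = 253 eV.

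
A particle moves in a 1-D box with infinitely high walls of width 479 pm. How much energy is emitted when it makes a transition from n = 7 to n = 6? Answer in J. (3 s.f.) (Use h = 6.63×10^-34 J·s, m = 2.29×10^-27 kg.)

E_1 = h²/(8mL²) = 1.046×10^-22 J.
|ΔE| = |7² − 6²|·E_1 = 13·1.046×10^-22 J = 1.36×10^-21 J.

|ΔE| = 1.36×10^-21 J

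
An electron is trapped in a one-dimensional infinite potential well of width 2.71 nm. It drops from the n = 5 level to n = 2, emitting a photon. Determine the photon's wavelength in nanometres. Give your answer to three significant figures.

λ = 1.15×10^3 nm

E_1 = h²/(8m_eL²) = 8.204×10^-21 J, so ΔE = (5² − 2²)E_1 = 1.723×10^-19 J.
λ = hc/ΔE = (6.626×10^-34·2.998×10^8)/1.723×10^-19 = 1.15×10^-6 m = 1.15×10^3 nm.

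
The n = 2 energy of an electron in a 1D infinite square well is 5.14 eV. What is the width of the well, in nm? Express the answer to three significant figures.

L = 0.541 nm

From E_n = n²h²/(8m_eL²), L = n·h/√(8m_eE_n).
E_2 = 5.14 eV = 8.234×10^-19 J, so L = 2·6.626×10^-34/√(8·9.109×10^-31·8.234×10^-19) = 5.41×10^-10 m = 0.541 nm.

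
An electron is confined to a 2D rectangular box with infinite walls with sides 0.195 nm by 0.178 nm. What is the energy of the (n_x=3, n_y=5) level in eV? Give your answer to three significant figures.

E = 386 eV

For a 2D rectangular well E = (h²/8m_e)·Σ n_i²/L_i² = (6.626×10^-34)²/(8·9.109×10^-31) · [3²/(0.195 nm)² + 5²/(0.178 nm)²].
Evaluating gives E = 6.180×10^-17 J = 386 eV.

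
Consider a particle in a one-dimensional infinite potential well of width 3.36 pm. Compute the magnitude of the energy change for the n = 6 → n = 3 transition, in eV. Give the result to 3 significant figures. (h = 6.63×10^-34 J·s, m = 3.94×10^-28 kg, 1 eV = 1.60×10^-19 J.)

|ΔE| = 2.08×10^3 eV

E_1 = h²/(8mL²) = 1.235×10^-17 J.
|ΔE| = |6² − 3²|·E_1 = 27·1.235×10^-17 J = 3.334×10^-16 J = 2.08×10^3 eV.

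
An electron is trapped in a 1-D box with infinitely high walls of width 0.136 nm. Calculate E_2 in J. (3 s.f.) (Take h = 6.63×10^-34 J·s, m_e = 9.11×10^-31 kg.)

E_2 = 1.30×10^-17 J

For an infinite well E_n = n²h²/(8m_eL²), so E_1 = h²/(8m_eL²) = (6.63×10^-34)²/(8·9.11×10^-31·(1.36×10^-10 m)²) = 3.261×10^-18 J.
Then E_2 = 2²·E_1 = 4·3.261×10^-18 J = 1.30×10^-17 J.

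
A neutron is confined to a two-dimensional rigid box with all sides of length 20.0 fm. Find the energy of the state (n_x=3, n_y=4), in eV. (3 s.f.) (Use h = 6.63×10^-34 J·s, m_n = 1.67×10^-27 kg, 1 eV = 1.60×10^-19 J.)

E = 1.29×10^7 eV

For a 2D rectangular well E = (h²/8m_n)·Σ n_i²/L_i² = (6.63×10^-34)²/(8·1.67×10^-27) · [3²/(20.0 fm)² + 4²/(20.0 fm)²].
Evaluating gives E = 2.056×10^-12 J = 1.29×10^7 eV.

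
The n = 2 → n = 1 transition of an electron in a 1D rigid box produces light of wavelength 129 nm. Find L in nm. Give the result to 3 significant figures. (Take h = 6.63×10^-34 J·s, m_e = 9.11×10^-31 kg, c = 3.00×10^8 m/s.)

L = 0.343 nm

The photon carries ΔE = hc/λ = 6.63×10^-34·3.00×10^8/1.29×10^-7 m = 1.542×10^-18 J.
Since ΔE = (2² − 1²)E_1, E_1 = 5.140×10^-19 J, and L = h/√(8m_eE_1) = 3.43×10^-10 m = 0.343 nm.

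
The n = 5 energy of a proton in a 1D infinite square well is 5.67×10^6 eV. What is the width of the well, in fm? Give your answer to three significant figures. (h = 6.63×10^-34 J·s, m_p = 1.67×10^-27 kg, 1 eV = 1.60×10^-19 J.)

From E_n = n²h²/(8m_pL²), L = n·h/√(8m_pE_n).
E_5 = 5.67×10^6 eV = 9.072×10^-13 J, so L = 5·6.63×10^-34/√(8·1.67×10^-27·9.072×10^-13) = 3.01×10^-14 m = 30.1 fm.

L = 30.1 fm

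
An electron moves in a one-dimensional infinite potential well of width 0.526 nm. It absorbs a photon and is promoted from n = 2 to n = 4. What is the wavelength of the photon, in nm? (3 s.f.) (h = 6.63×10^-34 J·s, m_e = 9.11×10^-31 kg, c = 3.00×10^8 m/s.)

λ = 76.0 nm

E_1 = h²/(8m_eL²) = 2.180×10^-19 J, so ΔE = (4² − 2²)E_1 = 2.616×10^-18 J.
λ = hc/ΔE = (6.63×10^-34·3.00×10^8)/2.616×10^-18 = 7.60×10^-8 m = 76.0 nm.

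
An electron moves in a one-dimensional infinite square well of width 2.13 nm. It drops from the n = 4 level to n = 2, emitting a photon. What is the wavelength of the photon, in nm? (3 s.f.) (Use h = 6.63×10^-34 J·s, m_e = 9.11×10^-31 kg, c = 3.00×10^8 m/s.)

λ = 1.25×10^3 nm

E_1 = h²/(8m_eL²) = 1.329×10^-20 J, so ΔE = (4² − 2²)E_1 = 1.595×10^-19 J.
λ = hc/ΔE = (6.63×10^-34·3.00×10^8)/1.595×10^-19 = 1.25×10^-6 m = 1.25×10^3 nm.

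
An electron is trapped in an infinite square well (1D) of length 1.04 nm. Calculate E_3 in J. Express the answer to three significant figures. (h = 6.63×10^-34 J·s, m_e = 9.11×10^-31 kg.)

For an infinite well E_n = n²h²/(8m_eL²), so E_1 = h²/(8m_eL²) = (6.63×10^-34)²/(8·9.11×10^-31·(1.04×10^-9 m)²) = 5.576×10^-20 J.
Then E_3 = 3²·E_1 = 9·5.576×10^-20 J = 5.02×10^-19 J.

E_3 = 5.02×10^-19 J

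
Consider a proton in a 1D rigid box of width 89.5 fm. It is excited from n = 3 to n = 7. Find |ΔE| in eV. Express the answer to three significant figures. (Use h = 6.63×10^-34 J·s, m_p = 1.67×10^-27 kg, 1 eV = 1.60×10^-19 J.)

E_1 = h²/(8m_pL²) = 4.107×10^-15 J.
|ΔE| = |3² − 7²|·E_1 = 40·4.107×10^-15 J = 1.643×10^-13 J = 1.03×10^6 eV.

|ΔE| = 1.03×10^6 eV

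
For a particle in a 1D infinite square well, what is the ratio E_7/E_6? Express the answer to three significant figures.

E_n ∝ n², so E_7/E_6 = 7²/6² = 49/36 = 1.36.

1.36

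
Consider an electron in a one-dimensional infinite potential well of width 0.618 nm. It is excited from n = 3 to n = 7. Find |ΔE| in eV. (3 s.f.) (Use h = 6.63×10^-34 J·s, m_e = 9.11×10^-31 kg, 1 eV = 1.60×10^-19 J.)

E_1 = h²/(8m_eL²) = 1.579×10^-19 J.
|ΔE| = |3² − 7²|·E_1 = 40·1.579×10^-19 J = 6.316×10^-18 J = 39.5 eV.

|ΔE| = 39.5 eV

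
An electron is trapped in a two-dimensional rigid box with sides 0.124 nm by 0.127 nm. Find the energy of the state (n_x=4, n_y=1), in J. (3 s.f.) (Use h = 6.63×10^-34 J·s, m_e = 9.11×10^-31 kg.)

E = 6.65×10^-17 J

For a 2D rectangular well E = (h²/8m_e)·Σ n_i²/L_i² = (6.63×10^-34)²/(8·9.11×10^-31) · [4²/(0.124 nm)² + 1²/(0.127 nm)²].
Evaluating gives E = 6.65×10^-17 J.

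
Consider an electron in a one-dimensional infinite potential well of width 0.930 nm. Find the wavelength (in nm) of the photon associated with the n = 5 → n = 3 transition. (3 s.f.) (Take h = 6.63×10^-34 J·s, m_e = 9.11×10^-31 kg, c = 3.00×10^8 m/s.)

λ = 178 nm

E_1 = h²/(8m_eL²) = 6.974×10^-20 J, so ΔE = (5² − 3²)E_1 = 1.116×10^-18 J.
λ = hc/ΔE = (6.63×10^-34·3.00×10^8)/1.116×10^-18 = 1.78×10^-7 m = 178 nm.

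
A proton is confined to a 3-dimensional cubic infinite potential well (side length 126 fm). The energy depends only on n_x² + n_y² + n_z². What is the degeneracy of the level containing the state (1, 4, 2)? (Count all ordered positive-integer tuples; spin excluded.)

The level has n_x² + n_y² + n_z² = 21. The ordered positive-integer solutions are (1, 2, 4), (1, 4, 2), (2, 1, 4), (2, 4, 1), (4, 1, 2), (4, 2, 1).
That gives 6 states.

degeneracy = 6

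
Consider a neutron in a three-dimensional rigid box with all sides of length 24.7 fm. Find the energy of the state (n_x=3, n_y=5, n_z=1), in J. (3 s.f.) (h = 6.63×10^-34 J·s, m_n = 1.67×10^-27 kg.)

For a 3D rectangular well E = (h²/8m_n)·Σ n_i²/L_i² = (6.63×10^-34)²/(8·1.67×10^-27) · [3²/(24.7 fm)² + 5²/(24.7 fm)² + 1²/(24.7 fm)²].
Evaluating gives E = 1.89×10^-12 J.

E = 1.89×10^-12 J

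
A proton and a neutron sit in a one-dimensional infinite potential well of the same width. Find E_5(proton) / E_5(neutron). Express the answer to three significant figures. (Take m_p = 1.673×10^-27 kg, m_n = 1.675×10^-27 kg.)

1.00

E_n ∝ 1/m at fixed n and L, so the ratio is m_n/m_p = 1.675×10^-27/1.673×10^-27 = 1.00.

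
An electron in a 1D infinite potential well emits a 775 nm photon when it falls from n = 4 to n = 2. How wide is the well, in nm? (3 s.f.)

The photon carries ΔE = hc/λ = 6.626×10^-34·2.998×10^8/7.75×10^-7 m = 2.563×10^-19 J.
Since ΔE = (4² − 2²)E_1, E_1 = 2.136×10^-20 J, and L = h/√(8m_eE_1) = 1.68×10^-9 m = 1.68 nm.

L = 1.68 nm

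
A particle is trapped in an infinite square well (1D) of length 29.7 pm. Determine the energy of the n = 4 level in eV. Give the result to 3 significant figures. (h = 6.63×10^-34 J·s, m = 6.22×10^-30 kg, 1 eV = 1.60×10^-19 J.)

For an infinite well E_n = n²h²/(8mL²), so E_1 = h²/(8mL²) = (6.63×10^-34)²/(8·6.22×10^-30·(2.97×10^-11 m)²) = 1.001×10^-17 J.
Then E_4 = 4²·E_1 = 16·1.001×10^-17 J = 1.602×10^-16 J.
Converting, E_4 = 1.602×10^-16 J / (1.60×10^-19 J/eV) = 1.00×10^3 eV.

E_4 = 1.00×10^3 eV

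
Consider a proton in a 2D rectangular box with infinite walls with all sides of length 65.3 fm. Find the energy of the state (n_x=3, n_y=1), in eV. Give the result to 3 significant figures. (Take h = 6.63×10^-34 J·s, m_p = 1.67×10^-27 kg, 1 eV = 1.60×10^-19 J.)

E = 4.82×10^5 eV

For a 2D rectangular well E = (h²/8m_p)·Σ n_i²/L_i² = (6.63×10^-34)²/(8·1.67×10^-27) · [3²/(65.3 fm)² + 1²/(65.3 fm)²].
Evaluating gives E = 7.716×10^-14 J = 4.82×10^5 eV.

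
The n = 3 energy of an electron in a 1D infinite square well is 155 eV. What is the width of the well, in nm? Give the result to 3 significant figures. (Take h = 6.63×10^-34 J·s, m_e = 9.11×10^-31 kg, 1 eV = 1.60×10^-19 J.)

L = 0.148 nm

From E_n = n²h²/(8m_eL²), L = n·h/√(8m_eE_n).
E_3 = 155 eV = 2.480×10^-17 J, so L = 3·6.63×10^-34/√(8·9.11×10^-31·2.480×10^-17) = 1.48×10^-10 m = 0.148 nm.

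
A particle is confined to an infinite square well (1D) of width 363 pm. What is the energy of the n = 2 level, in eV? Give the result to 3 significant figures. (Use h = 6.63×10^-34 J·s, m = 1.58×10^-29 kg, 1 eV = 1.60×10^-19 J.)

For an infinite well E_n = n²h²/(8mL²), so E_1 = h²/(8mL²) = (6.63×10^-34)²/(8·1.58×10^-29·(3.63×10^-10 m)²) = 2.639×10^-20 J.
Then E_2 = 2²·E_1 = 4·2.639×10^-20 J = 1.056×10^-19 J.
Converting, E_2 = 1.056×10^-19 J / (1.60×10^-19 J/eV) = 0.660 eV.

E_2 = 0.660 eV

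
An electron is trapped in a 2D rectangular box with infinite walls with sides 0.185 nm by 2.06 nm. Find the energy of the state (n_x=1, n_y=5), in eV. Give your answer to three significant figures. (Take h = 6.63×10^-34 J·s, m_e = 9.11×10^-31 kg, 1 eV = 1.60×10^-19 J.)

E = 13.2 eV

For a 2D rectangular well E = (h²/8m_e)·Σ n_i²/L_i² = (6.63×10^-34)²/(8·9.11×10^-31) · [1²/(0.185 nm)² + 5²/(2.06 nm)²].
Evaluating gives E = 2.118×10^-18 J = 13.2 eV.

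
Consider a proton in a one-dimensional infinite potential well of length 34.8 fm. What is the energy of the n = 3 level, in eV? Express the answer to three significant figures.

E_3 = 1.52×10^6 eV

For an infinite well E_n = n²h²/(8m_pL²), so E_1 = h²/(8m_pL²) = (6.626×10^-34)²/(8·1.673×10^-27·(3.48×10^-14 m)²) = 2.709×10^-14 J.
Then E_3 = 3²·E_1 = 9·2.709×10^-14 J = 2.438×10^-13 J.
Converting, E_3 = 2.438×10^-13 J / (1.602×10^-19 J/eV) = 1.52×10^6 eV.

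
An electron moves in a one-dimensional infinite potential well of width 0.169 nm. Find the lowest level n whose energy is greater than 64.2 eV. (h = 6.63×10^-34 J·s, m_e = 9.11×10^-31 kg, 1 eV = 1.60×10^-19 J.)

E_1 = h²/(8m_eL²) = 2.112×10^-18 J = 13.20 eV.
Need n² > 64.2/13.20 = 4.864, i.e. n > 2.205.
The smallest integer satisfying this is n = 3.

n = 3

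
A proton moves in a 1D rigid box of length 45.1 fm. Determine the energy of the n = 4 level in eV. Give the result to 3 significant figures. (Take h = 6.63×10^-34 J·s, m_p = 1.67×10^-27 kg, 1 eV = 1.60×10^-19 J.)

For an infinite well E_n = n²h²/(8m_pL²), so E_1 = h²/(8m_pL²) = (6.63×10^-34)²/(8·1.67×10^-27·(4.51×10^-14 m)²) = 1.618×10^-14 J.
Then E_4 = 4²·E_1 = 16·1.618×10^-14 J = 2.589×10^-13 J.
Converting, E_4 = 2.589×10^-13 J / (1.60×10^-19 J/eV) = 1.62×10^6 eV.

E_4 = 1.62×10^6 eV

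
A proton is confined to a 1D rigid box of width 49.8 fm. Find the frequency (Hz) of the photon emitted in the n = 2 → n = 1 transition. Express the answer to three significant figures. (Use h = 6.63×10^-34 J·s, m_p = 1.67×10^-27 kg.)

E_1 = h²/(8m_pL²) = 1.327×10^-14 J and ΔE = (2² − 1²)E_1 = 3.981×10^-14 J.
f = ΔE/h = 3.981×10^-14/6.63×10^-34 = 6.00×10^19 Hz.

f = 6.00×10^19 Hz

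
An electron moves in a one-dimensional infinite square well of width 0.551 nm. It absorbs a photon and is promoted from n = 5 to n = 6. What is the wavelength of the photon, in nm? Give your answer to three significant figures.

λ = 91.0 nm

E_1 = h²/(8m_eL²) = 1.984×10^-19 J, so ΔE = (6² − 5²)E_1 = 2.182×10^-18 J.
λ = hc/ΔE = (6.626×10^-34·2.998×10^8)/2.182×10^-18 = 9.10×10^-8 m = 91.0 nm.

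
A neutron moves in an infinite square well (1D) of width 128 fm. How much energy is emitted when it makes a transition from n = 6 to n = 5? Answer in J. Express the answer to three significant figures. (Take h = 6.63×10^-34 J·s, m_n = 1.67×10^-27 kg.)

E_1 = h²/(8m_nL²) = 2.008×10^-15 J.
|ΔE| = |6² − 5²|·E_1 = 11·2.008×10^-15 J = 2.21×10^-14 J.

|ΔE| = 2.21×10^-14 J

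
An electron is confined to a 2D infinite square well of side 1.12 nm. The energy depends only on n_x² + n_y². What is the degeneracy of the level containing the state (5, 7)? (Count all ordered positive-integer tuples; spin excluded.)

degeneracy = 2

The level has n_x² + n_y² = 74. The ordered positive-integer solutions are (5, 7), (7, 5).
That gives 2 states.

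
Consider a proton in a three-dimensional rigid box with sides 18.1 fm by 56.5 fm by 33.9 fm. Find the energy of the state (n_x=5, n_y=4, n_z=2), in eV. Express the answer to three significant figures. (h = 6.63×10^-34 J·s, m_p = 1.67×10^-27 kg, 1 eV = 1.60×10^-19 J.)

E = 1.74×10^7 eV

For a 3D rectangular well E = (h²/8m_p)·Σ n_i²/L_i² = (6.63×10^-34)²/(8·1.67×10^-27) · [5²/(18.1 fm)² + 4²/(56.5 fm)² + 2²/(33.9 fm)²].
Evaluating gives E = 2.790×10^-12 J = 1.74×10^7 eV.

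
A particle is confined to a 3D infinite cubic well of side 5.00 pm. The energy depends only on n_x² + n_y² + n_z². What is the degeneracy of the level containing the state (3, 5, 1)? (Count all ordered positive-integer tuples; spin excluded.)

degeneracy = 6

The level has n_x² + n_y² + n_z² = 35. The ordered positive-integer solutions are (1, 3, 5), (1, 5, 3), (3, 1, 5), (3, 5, 1), (5, 1, 3), (5, 3, 1).
That gives 6 states.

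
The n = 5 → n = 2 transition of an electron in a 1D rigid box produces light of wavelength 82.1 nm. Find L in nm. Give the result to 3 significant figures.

L = 0.723 nm

The photon carries ΔE = hc/λ = 6.626×10^-34·2.998×10^8/8.21×10^-8 m = 2.420×10^-18 J.
Since ΔE = (5² − 2²)E_1, E_1 = 1.152×10^-19 J, and L = h/√(8m_eE_1) = 7.23×10^-10 m = 0.723 nm.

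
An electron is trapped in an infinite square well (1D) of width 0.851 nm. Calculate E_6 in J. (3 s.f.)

E_6 = 2.99×10^-18 J

For an infinite well E_n = n²h²/(8m_eL²), so E_1 = h²/(8m_eL²) = (6.626×10^-34)²/(8·9.109×10^-31·(8.51×10^-10 m)²) = 8.319×10^-20 J.
Then E_6 = 6²·E_1 = 36·8.319×10^-20 J = 2.99×10^-18 J.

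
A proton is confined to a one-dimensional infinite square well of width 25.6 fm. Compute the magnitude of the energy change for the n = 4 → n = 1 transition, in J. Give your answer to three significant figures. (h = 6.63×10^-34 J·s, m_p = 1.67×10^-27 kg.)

|ΔE| = 7.53×10^-13 J

E_1 = h²/(8m_pL²) = 5.020×10^-14 J.
|ΔE| = |4² − 1²|·E_1 = 15·5.020×10^-14 J = 7.53×10^-13 J.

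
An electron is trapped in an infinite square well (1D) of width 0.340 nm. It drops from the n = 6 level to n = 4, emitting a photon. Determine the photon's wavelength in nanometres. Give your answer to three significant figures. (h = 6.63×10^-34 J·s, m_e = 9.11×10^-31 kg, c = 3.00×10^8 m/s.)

λ = 19.1 nm

E_1 = h²/(8m_eL²) = 5.217×10^-19 J, so ΔE = (6² − 4²)E_1 = 1.043×10^-17 J.
λ = hc/ΔE = (6.63×10^-34·3.00×10^8)/1.043×10^-17 = 1.91×10^-8 m = 19.1 nm.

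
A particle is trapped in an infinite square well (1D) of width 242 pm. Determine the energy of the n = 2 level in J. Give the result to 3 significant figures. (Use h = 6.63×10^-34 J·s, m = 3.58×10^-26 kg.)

E_2 = 1.05×10^-22 J

For an infinite well E_n = n²h²/(8mL²), so E_1 = h²/(8mL²) = (6.63×10^-34)²/(8·3.58×10^-26·(2.42×10^-10 m)²) = 2.621×10^-23 J.
Then E_2 = 2²·E_1 = 4·2.621×10^-23 J = 1.05×10^-22 J.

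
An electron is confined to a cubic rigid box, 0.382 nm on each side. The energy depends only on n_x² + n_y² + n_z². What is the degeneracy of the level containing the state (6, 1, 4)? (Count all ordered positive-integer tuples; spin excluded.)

degeneracy = 6

The level has n_x² + n_y² + n_z² = 53. The ordered positive-integer solutions are (1, 4, 6), (1, 6, 4), (4, 1, 6), (4, 6, 1), (6, 1, 4), (6, 4, 1).
That gives 6 states.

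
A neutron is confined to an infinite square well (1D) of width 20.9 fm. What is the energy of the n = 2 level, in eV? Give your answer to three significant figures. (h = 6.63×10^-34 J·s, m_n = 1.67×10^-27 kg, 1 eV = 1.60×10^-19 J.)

E_2 = 1.88×10^6 eV

For an infinite well E_n = n²h²/(8m_nL²), so E_1 = h²/(8m_nL²) = (6.63×10^-34)²/(8·1.67×10^-27·(2.09×10^-14 m)²) = 7.532×10^-14 J.
Then E_2 = 2²·E_1 = 4·7.532×10^-14 J = 3.013×10^-13 J.
Converting, E_2 = 3.013×10^-13 J / (1.60×10^-19 J/eV) = 1.88×10^6 eV.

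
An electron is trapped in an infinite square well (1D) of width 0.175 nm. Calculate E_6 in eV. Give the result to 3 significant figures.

For an infinite well E_n = n²h²/(8m_eL²), so E_1 = h²/(8m_eL²) = (6.626×10^-34)²/(8·9.109×10^-31·(1.75×10^-10 m)²) = 1.967×10^-18 J.
Then E_6 = 6²·E_1 = 36·1.967×10^-18 J = 7.081×10^-17 J.
Converting, E_6 = 7.081×10^-17 J / (1.602×10^-19 J/eV) = 442 eV.

E_6 = 442 eV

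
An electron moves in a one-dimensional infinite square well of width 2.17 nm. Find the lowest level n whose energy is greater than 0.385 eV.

E_1 = h²/(8m_eL²) = 1.279×10^-20 J = 0.07984 eV.
Need n² > 0.385/0.07984 = 4.822, i.e. n > 2.196.
The smallest integer satisfying this is n = 3.

n = 3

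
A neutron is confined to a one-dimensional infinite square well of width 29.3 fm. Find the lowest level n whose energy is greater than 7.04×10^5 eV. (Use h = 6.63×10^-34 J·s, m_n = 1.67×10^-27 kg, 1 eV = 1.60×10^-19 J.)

E_1 = h²/(8m_nL²) = 3.833×10^-14 J = 2.396×10^5 eV.
Need n² > 7.04×10^5/2.396×10^5 = 2.938, i.e. n > 1.714.
The smallest integer satisfying this is n = 2.

n = 2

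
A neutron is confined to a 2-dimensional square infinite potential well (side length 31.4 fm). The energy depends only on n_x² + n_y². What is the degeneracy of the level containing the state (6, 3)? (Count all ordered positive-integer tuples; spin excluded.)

degeneracy = 2

The level has n_x² + n_y² = 45. The ordered positive-integer solutions are (3, 6), (6, 3).
That gives 2 states.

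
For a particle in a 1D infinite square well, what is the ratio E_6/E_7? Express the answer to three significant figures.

E_n ∝ n², so E_6/E_7 = 6²/7² = 36/49 = 0.735.

0.735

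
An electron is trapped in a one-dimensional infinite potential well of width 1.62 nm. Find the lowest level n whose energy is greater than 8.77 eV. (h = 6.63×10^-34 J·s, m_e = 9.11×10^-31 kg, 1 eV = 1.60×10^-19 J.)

E_1 = h²/(8m_eL²) = 2.298×10^-20 J = 0.1436 eV.
Need n² > 8.77/0.1436 = 61.07, i.e. n > 7.815.
The smallest integer satisfying this is n = 8.

n = 8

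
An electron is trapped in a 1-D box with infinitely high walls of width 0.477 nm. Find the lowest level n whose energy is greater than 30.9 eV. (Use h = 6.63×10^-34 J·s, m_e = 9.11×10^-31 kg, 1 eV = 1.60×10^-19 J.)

E_1 = h²/(8m_eL²) = 2.651×10^-19 J = 1.657 eV.
Need n² > 30.9/1.657 = 18.65, i.e. n > 4.319.
The smallest integer satisfying this is n = 5.

n = 5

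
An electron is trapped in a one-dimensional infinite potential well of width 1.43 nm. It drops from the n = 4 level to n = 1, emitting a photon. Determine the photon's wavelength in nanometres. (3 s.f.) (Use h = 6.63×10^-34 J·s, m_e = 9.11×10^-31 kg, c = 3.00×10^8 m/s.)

E_1 = h²/(8m_eL²) = 2.949×10^-20 J, so ΔE = (4² − 1²)E_1 = 4.423×10^-19 J.
λ = hc/ΔE = (6.63×10^-34·3.00×10^8)/4.423×10^-19 = 4.50×10^-7 m = 450 nm.

λ = 450 nm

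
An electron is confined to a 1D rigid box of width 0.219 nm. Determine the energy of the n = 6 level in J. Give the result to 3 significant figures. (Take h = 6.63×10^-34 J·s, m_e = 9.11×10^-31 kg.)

For an infinite well E_n = n²h²/(8m_eL²), so E_1 = h²/(8m_eL²) = (6.63×10^-34)²/(8·9.11×10^-31·(2.19×10^-10 m)²) = 1.258×10^-18 J.
Then E_6 = 6²·E_1 = 36·1.258×10^-18 J = 4.53×10^-17 J.

E_6 = 4.53×10^-17 J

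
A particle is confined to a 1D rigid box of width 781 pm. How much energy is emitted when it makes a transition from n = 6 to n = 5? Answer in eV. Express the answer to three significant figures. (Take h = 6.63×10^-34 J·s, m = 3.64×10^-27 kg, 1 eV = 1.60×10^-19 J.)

|ΔE| = 0.00170 eV

E_1 = h²/(8mL²) = 2.475×10^-23 J.
|ΔE| = |6² − 5²|·E_1 = 11·2.475×10^-23 J = 2.723×10^-22 J = 0.00170 eV.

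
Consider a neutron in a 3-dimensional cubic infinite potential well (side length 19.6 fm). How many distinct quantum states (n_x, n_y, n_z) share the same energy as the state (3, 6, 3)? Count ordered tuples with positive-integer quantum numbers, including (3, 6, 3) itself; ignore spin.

degeneracy = 12

The level has n_x² + n_y² + n_z² = 54. The ordered positive-integer solutions are (1, 2, 7), (1, 7, 2), (2, 1, 7), (2, 5, 5), (2, 7, 1), (3, 3, 6), (3, 6, 3), (5, 2, 5), (5, 5, 2), (6, 3, 3), (7, 1, 2), (7, 2, 1).
That gives 12 states.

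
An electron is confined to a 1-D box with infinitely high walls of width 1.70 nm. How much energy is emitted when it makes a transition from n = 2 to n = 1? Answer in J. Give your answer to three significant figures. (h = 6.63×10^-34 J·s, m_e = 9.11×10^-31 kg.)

|ΔE| = 6.26×10^-20 J

E_1 = h²/(8m_eL²) = 2.087×10^-20 J.
|ΔE| = |2² − 1²|·E_1 = 3·2.087×10^-20 J = 6.26×10^-20 J.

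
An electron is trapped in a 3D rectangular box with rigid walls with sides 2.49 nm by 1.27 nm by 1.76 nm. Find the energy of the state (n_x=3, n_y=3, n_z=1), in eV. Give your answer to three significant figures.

For a 3D rectangular well E = (h²/8m_e)·Σ n_i²/L_i² = (6.626×10^-34)²/(8·9.109×10^-31) · [3²/(2.49 nm)² + 3²/(1.27 nm)² + 1²/(1.76 nm)²].
Evaluating gives E = 4.431×10^-19 J = 2.77 eV.

E = 2.77 eV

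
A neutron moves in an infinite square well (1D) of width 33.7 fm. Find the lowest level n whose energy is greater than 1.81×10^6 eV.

n = 4

E_1 = h²/(8m_nL²) = 2.885×10^-14 J = 1.801×10^5 eV.
Need n² > 1.81×10^6/1.801×10^5 = 10.05, i.e. n > 3.170.
The smallest integer satisfying this is n = 4.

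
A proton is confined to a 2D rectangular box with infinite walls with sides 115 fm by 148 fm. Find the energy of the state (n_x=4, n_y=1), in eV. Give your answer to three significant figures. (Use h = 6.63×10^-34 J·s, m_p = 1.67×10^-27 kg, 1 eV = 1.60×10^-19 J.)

For a 2D rectangular well E = (h²/8m_p)·Σ n_i²/L_i² = (6.63×10^-34)²/(8·1.67×10^-27) · [4²/(115 fm)² + 1²/(148 fm)²].
Evaluating gives E = 4.131×10^-14 J = 2.58×10^5 eV.

E = 2.58×10^5 eV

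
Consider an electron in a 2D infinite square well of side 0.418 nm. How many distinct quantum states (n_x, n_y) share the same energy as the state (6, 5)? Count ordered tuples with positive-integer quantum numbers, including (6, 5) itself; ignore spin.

degeneracy = 2

The level has n_x² + n_y² = 61. The ordered positive-integer solutions are (5, 6), (6, 5).
That gives 2 states.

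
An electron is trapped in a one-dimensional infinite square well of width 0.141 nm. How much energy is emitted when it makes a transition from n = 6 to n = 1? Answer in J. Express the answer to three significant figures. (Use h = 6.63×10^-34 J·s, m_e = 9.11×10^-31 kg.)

|ΔE| = 1.06×10^-16 J

E_1 = h²/(8m_eL²) = 3.034×10^-18 J.
|ΔE| = |6² − 1²|·E_1 = 35·3.034×10^-18 J = 1.06×10^-16 J.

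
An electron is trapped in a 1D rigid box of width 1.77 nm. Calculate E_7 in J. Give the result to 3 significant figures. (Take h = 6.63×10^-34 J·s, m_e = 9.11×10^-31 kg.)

For an infinite well E_n = n²h²/(8m_eL²), so E_1 = h²/(8m_eL²) = (6.63×10^-34)²/(8·9.11×10^-31·(1.77×10^-9 m)²) = 1.925×10^-20 J.
Then E_7 = 7²·E_1 = 49·1.925×10^-20 J = 9.43×10^-19 J.

E_7 = 9.43×10^-19 J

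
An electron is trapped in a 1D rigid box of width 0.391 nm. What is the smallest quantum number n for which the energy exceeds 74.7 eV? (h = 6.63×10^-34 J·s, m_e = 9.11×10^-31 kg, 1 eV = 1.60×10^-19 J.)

n = 6

E_1 = h²/(8m_eL²) = 3.945×10^-19 J = 2.466 eV.
Need n² > 74.7/2.466 = 30.29, i.e. n > 5.504.
The smallest integer satisfying this is n = 6.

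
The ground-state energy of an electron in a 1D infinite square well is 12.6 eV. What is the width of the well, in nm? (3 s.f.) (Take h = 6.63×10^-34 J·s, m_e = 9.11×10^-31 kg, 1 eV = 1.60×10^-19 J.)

From E_n = n²h²/(8m_eL²), L = n·h/√(8m_eE_n).
E_1 = 12.6 eV = 2.016×10^-18 J, so L = 1·6.63×10^-34/√(8·9.11×10^-31·2.016×10^-18) = 1.73×10^-10 m = 0.173 nm.

L = 0.173 nm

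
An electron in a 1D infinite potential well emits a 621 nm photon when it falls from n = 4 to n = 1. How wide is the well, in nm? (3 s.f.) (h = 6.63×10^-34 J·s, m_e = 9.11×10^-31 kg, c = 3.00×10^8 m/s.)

The photon carries ΔE = hc/λ = 6.63×10^-34·3.00×10^8/6.21×10^-7 m = 3.203×10^-19 J.
Since ΔE = (4² − 1²)E_1, E_1 = 2.135×10^-20 J, and L = h/√(8m_eE_1) = 1.68×10^-9 m = 1.68 nm.

L = 1.68 nm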